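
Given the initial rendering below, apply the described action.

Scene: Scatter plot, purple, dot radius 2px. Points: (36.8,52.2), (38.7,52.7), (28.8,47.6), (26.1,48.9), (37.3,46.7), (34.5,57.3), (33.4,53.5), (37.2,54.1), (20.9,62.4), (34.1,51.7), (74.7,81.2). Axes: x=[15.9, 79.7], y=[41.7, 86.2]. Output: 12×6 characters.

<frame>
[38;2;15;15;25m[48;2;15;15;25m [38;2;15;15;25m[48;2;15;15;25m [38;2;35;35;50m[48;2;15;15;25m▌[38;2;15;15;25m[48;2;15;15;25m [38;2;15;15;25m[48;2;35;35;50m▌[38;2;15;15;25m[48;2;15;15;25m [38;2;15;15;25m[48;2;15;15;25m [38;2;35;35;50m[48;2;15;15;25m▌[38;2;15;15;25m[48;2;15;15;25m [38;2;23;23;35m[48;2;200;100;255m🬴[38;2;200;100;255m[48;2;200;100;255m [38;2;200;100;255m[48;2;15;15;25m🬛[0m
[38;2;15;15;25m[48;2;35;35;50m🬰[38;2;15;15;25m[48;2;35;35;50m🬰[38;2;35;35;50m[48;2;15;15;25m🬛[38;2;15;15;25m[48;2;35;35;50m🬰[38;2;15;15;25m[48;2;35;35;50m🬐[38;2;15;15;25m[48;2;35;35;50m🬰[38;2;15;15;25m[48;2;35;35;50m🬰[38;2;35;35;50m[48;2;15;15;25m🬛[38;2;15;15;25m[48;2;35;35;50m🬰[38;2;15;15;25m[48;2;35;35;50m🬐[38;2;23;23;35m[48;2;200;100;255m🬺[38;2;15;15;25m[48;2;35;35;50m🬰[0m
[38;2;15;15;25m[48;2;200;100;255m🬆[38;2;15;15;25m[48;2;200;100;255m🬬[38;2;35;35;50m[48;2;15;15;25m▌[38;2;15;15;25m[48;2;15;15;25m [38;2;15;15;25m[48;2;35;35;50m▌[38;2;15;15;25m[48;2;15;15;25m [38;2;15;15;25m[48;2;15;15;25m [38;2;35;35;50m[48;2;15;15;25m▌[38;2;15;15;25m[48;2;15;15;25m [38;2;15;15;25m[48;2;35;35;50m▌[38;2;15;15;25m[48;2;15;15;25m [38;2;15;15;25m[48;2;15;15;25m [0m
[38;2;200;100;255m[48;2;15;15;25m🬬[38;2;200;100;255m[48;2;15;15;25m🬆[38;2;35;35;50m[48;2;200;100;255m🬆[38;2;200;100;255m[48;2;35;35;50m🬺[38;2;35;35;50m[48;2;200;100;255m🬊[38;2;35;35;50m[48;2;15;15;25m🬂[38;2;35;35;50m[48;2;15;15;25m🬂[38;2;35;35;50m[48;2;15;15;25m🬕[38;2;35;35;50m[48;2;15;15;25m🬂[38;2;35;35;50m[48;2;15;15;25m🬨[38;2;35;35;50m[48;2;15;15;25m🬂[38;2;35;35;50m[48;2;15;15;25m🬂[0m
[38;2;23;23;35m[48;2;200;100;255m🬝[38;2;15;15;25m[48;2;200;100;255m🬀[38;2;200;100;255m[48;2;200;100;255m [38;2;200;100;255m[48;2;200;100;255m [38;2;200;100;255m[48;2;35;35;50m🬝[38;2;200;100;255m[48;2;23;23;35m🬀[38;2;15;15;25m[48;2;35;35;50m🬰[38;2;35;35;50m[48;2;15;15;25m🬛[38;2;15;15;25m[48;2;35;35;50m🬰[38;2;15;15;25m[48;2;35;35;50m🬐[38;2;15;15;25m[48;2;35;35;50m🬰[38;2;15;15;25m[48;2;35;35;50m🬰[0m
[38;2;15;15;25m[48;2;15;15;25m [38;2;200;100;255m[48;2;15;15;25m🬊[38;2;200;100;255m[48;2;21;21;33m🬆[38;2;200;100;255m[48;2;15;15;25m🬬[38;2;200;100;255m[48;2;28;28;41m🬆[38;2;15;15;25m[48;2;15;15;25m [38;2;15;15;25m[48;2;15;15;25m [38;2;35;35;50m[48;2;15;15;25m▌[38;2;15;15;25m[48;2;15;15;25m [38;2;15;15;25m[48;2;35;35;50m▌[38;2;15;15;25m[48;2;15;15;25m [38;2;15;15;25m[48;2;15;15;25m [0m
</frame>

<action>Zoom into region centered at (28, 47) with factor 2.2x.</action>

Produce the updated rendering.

<frame>
[38;2;15;15;25m[48;2;15;15;25m [38;2;15;15;25m[48;2;15;15;25m [38;2;35;35;50m[48;2;15;15;25m▌[38;2;15;15;25m[48;2;15;15;25m [38;2;15;15;25m[48;2;35;35;50m▌[38;2;15;15;25m[48;2;15;15;25m [38;2;15;15;25m[48;2;15;15;25m [38;2;200;100;255m[48;2;35;35;50m🬸[38;2;200;100;255m[48;2;200;100;255m [38;2;200;100;255m[48;2;35;35;50m🬺[38;2;15;15;25m[48;2;200;100;255m🬬[38;2;15;15;25m[48;2;15;15;25m [0m
[38;2;15;15;25m[48;2;35;35;50m🬰[38;2;15;15;25m[48;2;35;35;50m🬰[38;2;35;35;50m[48;2;15;15;25m🬛[38;2;15;15;25m[48;2;35;35;50m🬰[38;2;28;28;41m[48;2;200;100;255m🬆[38;2;23;23;35m[48;2;200;100;255m🬬[38;2;25;25;37m[48;2;200;100;255m🬪[38;2;200;100;255m[48;2;35;35;50m🬬[38;2;200;100;255m[48;2;200;100;255m [38;2;200;100;255m[48;2;200;100;255m [38;2;200;100;255m[48;2;21;21;33m🬆[38;2;15;15;25m[48;2;35;35;50m🬰[0m
[38;2;15;15;25m[48;2;15;15;25m [38;2;15;15;25m[48;2;15;15;25m [38;2;35;35;50m[48;2;15;15;25m▌[38;2;15;15;25m[48;2;200;100;255m🬺[38;2;200;100;255m[48;2;15;15;25m🬬[38;2;200;100;255m[48;2;15;15;25m🬬[38;2;200;100;255m[48;2;200;100;255m [38;2;23;23;35m[48;2;200;100;255m🬸[38;2;200;100;255m[48;2;15;15;25m🬶[38;2;200;100;255m[48;2;35;35;50m🬺[38;2;15;15;25m[48;2;200;100;255m🬬[38;2;15;15;25m[48;2;15;15;25m [0m
[38;2;35;35;50m[48;2;15;15;25m🬂[38;2;35;35;50m[48;2;15;15;25m🬂[38;2;35;35;50m[48;2;15;15;25m🬕[38;2;35;35;50m[48;2;15;15;25m🬂[38;2;35;35;50m[48;2;15;15;25m🬨[38;2;35;35;50m[48;2;15;15;25m🬂[38;2;200;100;255m[48;2;19;19;30m🬀[38;2;35;35;50m[48;2;15;15;25m🬕[38;2;200;100;255m[48;2;19;19;30m🬁[38;2;200;100;255m[48;2;28;28;41m🬆[38;2;35;35;50m[48;2;15;15;25m🬂[38;2;35;35;50m[48;2;15;15;25m🬂[0m
[38;2;15;15;25m[48;2;35;35;50m🬰[38;2;15;15;25m[48;2;35;35;50m🬰[38;2;35;35;50m[48;2;15;15;25m🬛[38;2;15;15;25m[48;2;35;35;50m🬰[38;2;15;15;25m[48;2;35;35;50m🬐[38;2;15;15;25m[48;2;35;35;50m🬰[38;2;15;15;25m[48;2;35;35;50m🬰[38;2;35;35;50m[48;2;15;15;25m🬛[38;2;15;15;25m[48;2;35;35;50m🬰[38;2;15;15;25m[48;2;35;35;50m🬐[38;2;15;15;25m[48;2;35;35;50m🬰[38;2;15;15;25m[48;2;35;35;50m🬰[0m
[38;2;15;15;25m[48;2;15;15;25m [38;2;15;15;25m[48;2;15;15;25m [38;2;35;35;50m[48;2;15;15;25m▌[38;2;15;15;25m[48;2;15;15;25m [38;2;15;15;25m[48;2;35;35;50m▌[38;2;15;15;25m[48;2;15;15;25m [38;2;15;15;25m[48;2;15;15;25m [38;2;35;35;50m[48;2;15;15;25m▌[38;2;15;15;25m[48;2;15;15;25m [38;2;15;15;25m[48;2;35;35;50m▌[38;2;15;15;25m[48;2;15;15;25m [38;2;15;15;25m[48;2;15;15;25m [0m
</frame>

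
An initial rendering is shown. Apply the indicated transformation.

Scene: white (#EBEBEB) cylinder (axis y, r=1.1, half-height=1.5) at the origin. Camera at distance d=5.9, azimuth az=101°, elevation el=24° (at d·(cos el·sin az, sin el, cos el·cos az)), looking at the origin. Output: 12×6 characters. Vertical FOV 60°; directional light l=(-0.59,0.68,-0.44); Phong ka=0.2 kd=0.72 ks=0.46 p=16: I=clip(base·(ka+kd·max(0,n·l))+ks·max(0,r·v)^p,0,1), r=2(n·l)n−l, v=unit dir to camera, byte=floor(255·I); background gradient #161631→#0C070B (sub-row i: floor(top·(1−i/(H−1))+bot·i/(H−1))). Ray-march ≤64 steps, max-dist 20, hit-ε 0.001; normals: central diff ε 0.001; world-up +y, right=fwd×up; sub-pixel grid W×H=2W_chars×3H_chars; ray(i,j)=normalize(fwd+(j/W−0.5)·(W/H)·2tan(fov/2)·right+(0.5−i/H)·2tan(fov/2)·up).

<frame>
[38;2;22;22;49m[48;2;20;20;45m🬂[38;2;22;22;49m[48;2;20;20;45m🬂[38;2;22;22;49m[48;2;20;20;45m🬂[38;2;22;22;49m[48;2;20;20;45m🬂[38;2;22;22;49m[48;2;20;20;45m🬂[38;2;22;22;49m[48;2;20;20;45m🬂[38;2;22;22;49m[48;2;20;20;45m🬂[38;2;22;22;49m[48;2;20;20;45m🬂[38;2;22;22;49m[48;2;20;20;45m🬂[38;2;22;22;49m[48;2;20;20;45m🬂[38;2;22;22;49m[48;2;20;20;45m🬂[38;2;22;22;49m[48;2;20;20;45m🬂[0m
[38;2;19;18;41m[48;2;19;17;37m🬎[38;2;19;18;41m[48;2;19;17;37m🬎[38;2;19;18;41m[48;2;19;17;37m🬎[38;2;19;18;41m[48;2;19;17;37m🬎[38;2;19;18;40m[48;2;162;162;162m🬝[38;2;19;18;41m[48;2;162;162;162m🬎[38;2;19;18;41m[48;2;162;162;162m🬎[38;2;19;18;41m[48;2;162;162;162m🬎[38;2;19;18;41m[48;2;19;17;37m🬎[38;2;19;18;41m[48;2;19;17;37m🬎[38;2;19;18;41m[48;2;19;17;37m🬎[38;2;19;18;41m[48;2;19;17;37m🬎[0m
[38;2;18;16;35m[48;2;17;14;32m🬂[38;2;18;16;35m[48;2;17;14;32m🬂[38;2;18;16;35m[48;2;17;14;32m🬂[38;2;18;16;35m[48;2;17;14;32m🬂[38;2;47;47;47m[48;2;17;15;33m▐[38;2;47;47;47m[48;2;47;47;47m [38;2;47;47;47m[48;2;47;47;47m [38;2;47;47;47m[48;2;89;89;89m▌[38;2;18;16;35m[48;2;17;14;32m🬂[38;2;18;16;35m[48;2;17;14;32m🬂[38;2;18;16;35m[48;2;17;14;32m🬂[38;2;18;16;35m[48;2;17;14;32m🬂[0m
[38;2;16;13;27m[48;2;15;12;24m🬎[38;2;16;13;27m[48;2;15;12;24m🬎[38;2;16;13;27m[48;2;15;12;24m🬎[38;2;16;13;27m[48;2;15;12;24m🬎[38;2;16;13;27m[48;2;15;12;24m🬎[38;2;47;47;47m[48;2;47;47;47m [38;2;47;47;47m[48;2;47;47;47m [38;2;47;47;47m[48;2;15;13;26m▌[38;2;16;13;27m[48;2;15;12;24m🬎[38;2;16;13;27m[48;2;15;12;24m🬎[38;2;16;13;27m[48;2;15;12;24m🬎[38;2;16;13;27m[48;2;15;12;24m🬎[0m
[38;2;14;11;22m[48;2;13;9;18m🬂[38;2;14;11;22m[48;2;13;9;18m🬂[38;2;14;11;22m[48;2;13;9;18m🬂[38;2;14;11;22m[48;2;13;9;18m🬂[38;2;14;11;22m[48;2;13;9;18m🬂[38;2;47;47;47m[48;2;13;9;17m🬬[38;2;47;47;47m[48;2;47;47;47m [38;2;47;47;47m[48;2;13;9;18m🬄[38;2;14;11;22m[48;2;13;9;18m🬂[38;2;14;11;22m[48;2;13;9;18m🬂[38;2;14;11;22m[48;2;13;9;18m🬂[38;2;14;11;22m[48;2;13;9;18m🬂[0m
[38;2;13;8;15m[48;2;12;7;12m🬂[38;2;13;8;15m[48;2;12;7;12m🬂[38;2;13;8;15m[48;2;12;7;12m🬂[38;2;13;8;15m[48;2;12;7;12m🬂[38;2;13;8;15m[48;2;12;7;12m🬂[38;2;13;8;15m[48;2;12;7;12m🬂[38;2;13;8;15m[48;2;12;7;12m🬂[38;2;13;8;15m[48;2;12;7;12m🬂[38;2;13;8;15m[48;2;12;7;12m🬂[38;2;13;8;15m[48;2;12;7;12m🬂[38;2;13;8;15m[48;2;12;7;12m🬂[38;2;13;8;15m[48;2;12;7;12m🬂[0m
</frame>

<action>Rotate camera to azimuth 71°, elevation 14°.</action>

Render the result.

<frame>
[38;2;22;22;49m[48;2;20;20;45m🬂[38;2;22;22;49m[48;2;20;20;45m🬂[38;2;22;22;49m[48;2;20;20;45m🬂[38;2;22;22;49m[48;2;20;20;45m🬂[38;2;22;22;49m[48;2;20;20;45m🬂[38;2;22;22;49m[48;2;20;20;45m🬂[38;2;22;22;49m[48;2;20;20;45m🬂[38;2;22;22;49m[48;2;20;20;45m🬂[38;2;22;22;49m[48;2;20;20;45m🬂[38;2;22;22;49m[48;2;20;20;45m🬂[38;2;22;22;49m[48;2;20;20;45m🬂[38;2;22;22;49m[48;2;20;20;45m🬂[0m
[38;2;19;18;41m[48;2;19;17;37m🬎[38;2;19;18;41m[48;2;19;17;37m🬎[38;2;19;18;41m[48;2;19;17;37m🬎[38;2;19;18;41m[48;2;19;17;37m🬎[38;2;19;18;40m[48;2;47;47;47m🬝[38;2;19;18;41m[48;2;47;47;47m🬎[38;2;19;18;41m[48;2;47;47;47m🬎[38;2;19;18;41m[48;2;47;47;47m🬎[38;2;19;18;41m[48;2;19;17;37m🬎[38;2;19;18;41m[48;2;19;17;37m🬎[38;2;19;18;41m[48;2;19;17;37m🬎[38;2;19;18;41m[48;2;19;17;37m🬎[0m
[38;2;18;16;35m[48;2;17;14;32m🬂[38;2;18;16;35m[48;2;17;14;32m🬂[38;2;18;16;35m[48;2;17;14;32m🬂[38;2;18;16;35m[48;2;17;14;32m🬂[38;2;47;47;47m[48;2;17;15;33m▐[38;2;47;47;47m[48;2;47;47;47m [38;2;47;47;47m[48;2;47;47;47m [38;2;47;47;47m[48;2;50;50;50m🬝[38;2;18;16;35m[48;2;17;14;32m🬂[38;2;18;16;35m[48;2;17;14;32m🬂[38;2;18;16;35m[48;2;17;14;32m🬂[38;2;18;16;35m[48;2;17;14;32m🬂[0m
[38;2;16;13;27m[48;2;15;12;24m🬎[38;2;16;13;27m[48;2;15;12;24m🬎[38;2;16;13;27m[48;2;15;12;24m🬎[38;2;16;13;27m[48;2;15;12;24m🬎[38;2;16;13;27m[48;2;15;12;24m🬎[38;2;47;47;47m[48;2;47;47;47m [38;2;47;47;47m[48;2;47;47;47m [38;2;47;47;47m[48;2;15;13;26m▌[38;2;16;13;27m[48;2;15;12;24m🬎[38;2;16;13;27m[48;2;15;12;24m🬎[38;2;16;13;27m[48;2;15;12;24m🬎[38;2;16;13;27m[48;2;15;12;24m🬎[0m
[38;2;14;11;22m[48;2;13;9;18m🬂[38;2;14;11;22m[48;2;13;9;18m🬂[38;2;14;11;22m[48;2;13;9;18m🬂[38;2;14;11;22m[48;2;13;9;18m🬂[38;2;14;11;22m[48;2;13;9;18m🬂[38;2;47;47;47m[48;2;13;9;17m🬬[38;2;47;47;47m[48;2;47;47;47m [38;2;47;47;47m[48;2;13;9;18m🬄[38;2;14;11;22m[48;2;13;9;18m🬂[38;2;14;11;22m[48;2;13;9;18m🬂[38;2;14;11;22m[48;2;13;9;18m🬂[38;2;14;11;22m[48;2;13;9;18m🬂[0m
[38;2;13;8;15m[48;2;12;7;12m🬂[38;2;13;8;15m[48;2;12;7;12m🬂[38;2;13;8;15m[48;2;12;7;12m🬂[38;2;13;8;15m[48;2;12;7;12m🬂[38;2;13;8;15m[48;2;12;7;12m🬂[38;2;13;8;15m[48;2;12;7;12m🬂[38;2;13;8;15m[48;2;12;7;12m🬂[38;2;13;8;15m[48;2;12;7;12m🬂[38;2;13;8;15m[48;2;12;7;12m🬂[38;2;13;8;15m[48;2;12;7;12m🬂[38;2;13;8;15m[48;2;12;7;12m🬂[38;2;13;8;15m[48;2;12;7;12m🬂[0m
</frame>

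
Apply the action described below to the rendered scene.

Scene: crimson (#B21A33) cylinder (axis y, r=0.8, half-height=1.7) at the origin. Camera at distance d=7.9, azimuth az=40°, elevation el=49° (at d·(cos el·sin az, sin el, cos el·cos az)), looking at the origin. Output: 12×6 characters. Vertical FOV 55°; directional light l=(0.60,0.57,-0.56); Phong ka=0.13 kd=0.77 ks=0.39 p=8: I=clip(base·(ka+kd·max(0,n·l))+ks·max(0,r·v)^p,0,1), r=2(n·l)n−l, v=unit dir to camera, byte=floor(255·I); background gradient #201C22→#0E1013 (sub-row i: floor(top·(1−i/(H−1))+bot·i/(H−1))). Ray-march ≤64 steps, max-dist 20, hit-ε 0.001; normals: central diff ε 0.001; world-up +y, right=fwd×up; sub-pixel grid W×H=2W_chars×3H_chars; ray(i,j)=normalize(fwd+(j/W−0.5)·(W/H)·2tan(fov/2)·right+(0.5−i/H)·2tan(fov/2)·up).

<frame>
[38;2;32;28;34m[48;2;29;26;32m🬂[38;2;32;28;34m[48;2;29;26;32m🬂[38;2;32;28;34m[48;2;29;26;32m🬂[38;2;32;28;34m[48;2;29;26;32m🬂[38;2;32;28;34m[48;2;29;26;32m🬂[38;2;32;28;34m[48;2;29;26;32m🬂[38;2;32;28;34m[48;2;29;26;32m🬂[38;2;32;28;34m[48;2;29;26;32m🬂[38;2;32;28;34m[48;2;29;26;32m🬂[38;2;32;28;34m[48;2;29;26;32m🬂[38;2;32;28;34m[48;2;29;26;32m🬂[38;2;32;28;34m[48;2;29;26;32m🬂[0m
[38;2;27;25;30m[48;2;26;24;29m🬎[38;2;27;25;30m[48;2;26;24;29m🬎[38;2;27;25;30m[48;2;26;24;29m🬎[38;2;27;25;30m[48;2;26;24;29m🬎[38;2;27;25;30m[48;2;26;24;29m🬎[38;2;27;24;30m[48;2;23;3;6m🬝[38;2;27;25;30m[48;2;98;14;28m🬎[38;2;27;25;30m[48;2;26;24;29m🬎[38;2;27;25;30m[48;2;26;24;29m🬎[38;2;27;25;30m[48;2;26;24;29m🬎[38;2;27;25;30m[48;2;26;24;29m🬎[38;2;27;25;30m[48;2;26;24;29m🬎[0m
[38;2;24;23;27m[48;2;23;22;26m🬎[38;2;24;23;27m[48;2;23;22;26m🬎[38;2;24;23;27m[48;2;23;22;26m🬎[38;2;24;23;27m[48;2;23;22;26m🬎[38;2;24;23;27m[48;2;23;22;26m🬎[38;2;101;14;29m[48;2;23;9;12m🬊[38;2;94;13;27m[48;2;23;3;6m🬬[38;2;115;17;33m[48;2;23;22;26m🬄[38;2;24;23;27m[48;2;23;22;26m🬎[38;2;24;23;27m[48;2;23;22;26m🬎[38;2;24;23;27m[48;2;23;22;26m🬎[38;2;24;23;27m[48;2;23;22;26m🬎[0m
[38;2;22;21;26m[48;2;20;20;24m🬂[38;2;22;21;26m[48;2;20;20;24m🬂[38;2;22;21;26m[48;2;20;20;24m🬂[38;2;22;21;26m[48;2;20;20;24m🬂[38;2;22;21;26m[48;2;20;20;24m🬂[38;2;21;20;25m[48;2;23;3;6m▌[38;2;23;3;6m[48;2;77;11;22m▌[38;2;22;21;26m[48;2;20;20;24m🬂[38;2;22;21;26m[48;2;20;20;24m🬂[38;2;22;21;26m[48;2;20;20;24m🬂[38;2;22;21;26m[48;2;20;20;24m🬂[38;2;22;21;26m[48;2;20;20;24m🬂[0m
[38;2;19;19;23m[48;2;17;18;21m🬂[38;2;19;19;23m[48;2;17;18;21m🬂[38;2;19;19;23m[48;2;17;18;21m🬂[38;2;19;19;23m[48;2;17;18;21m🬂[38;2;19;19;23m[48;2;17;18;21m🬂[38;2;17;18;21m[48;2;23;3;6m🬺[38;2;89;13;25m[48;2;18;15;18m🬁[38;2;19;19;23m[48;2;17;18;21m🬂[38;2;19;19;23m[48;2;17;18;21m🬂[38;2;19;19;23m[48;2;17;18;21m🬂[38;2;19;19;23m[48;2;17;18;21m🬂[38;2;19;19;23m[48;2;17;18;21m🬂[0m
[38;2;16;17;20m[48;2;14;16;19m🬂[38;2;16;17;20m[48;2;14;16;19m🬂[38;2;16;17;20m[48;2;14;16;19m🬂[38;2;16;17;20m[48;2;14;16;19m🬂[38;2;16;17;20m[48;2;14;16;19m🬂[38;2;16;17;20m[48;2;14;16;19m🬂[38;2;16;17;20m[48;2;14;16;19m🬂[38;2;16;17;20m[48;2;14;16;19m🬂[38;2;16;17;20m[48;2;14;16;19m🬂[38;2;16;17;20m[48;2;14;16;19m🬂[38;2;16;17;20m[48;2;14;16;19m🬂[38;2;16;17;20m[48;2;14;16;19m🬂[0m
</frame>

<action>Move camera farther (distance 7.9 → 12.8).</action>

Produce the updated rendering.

<frame>
[38;2;32;28;34m[48;2;29;26;32m🬂[38;2;32;28;34m[48;2;29;26;32m🬂[38;2;32;28;34m[48;2;29;26;32m🬂[38;2;32;28;34m[48;2;29;26;32m🬂[38;2;32;28;34m[48;2;29;26;32m🬂[38;2;32;28;34m[48;2;29;26;32m🬂[38;2;32;28;34m[48;2;29;26;32m🬂[38;2;32;28;34m[48;2;29;26;32m🬂[38;2;32;28;34m[48;2;29;26;32m🬂[38;2;32;28;34m[48;2;29;26;32m🬂[38;2;32;28;34m[48;2;29;26;32m🬂[38;2;32;28;34m[48;2;29;26;32m🬂[0m
[38;2;27;25;30m[48;2;26;24;29m🬎[38;2;27;25;30m[48;2;26;24;29m🬎[38;2;27;25;30m[48;2;26;24;29m🬎[38;2;27;25;30m[48;2;26;24;29m🬎[38;2;27;25;30m[48;2;26;24;29m🬎[38;2;27;25;30m[48;2;26;24;29m🬎[38;2;27;25;30m[48;2;26;24;29m🬎[38;2;27;25;30m[48;2;26;24;29m🬎[38;2;27;25;30m[48;2;26;24;29m🬎[38;2;27;25;30m[48;2;26;24;29m🬎[38;2;27;25;30m[48;2;26;24;29m🬎[38;2;27;25;30m[48;2;26;24;29m🬎[0m
[38;2;24;23;27m[48;2;23;22;26m🬎[38;2;24;23;27m[48;2;23;22;26m🬎[38;2;24;23;27m[48;2;23;22;26m🬎[38;2;24;23;27m[48;2;23;22;26m🬎[38;2;24;23;27m[48;2;23;22;26m🬎[38;2;101;14;29m[48;2;24;18;23m🬇[38;2;25;23;28m[48;2;103;14;29m🬂[38;2;24;23;27m[48;2;23;22;26m🬎[38;2;24;23;27m[48;2;23;22;26m🬎[38;2;24;23;27m[48;2;23;22;26m🬎[38;2;24;23;27m[48;2;23;22;26m🬎[38;2;24;23;27m[48;2;23;22;26m🬎[0m
[38;2;22;21;26m[48;2;20;20;24m🬂[38;2;22;21;26m[48;2;20;20;24m🬂[38;2;22;21;26m[48;2;20;20;24m🬂[38;2;22;21;26m[48;2;20;20;24m🬂[38;2;22;21;26m[48;2;20;20;24m🬂[38;2;20;20;24m[48;2;23;3;6m🬲[38;2;22;7;10m[48;2;124;18;35m🬲[38;2;22;21;26m[48;2;20;20;24m🬂[38;2;22;21;26m[48;2;20;20;24m🬂[38;2;22;21;26m[48;2;20;20;24m🬂[38;2;22;21;26m[48;2;20;20;24m🬂[38;2;22;21;26m[48;2;20;20;24m🬂[0m
[38;2;19;19;23m[48;2;17;18;21m🬂[38;2;19;19;23m[48;2;17;18;21m🬂[38;2;19;19;23m[48;2;17;18;21m🬂[38;2;19;19;23m[48;2;17;18;21m🬂[38;2;19;19;23m[48;2;17;18;21m🬂[38;2;19;19;23m[48;2;17;18;21m🬂[38;2;19;19;23m[48;2;17;18;21m🬂[38;2;19;19;23m[48;2;17;18;21m🬂[38;2;19;19;23m[48;2;17;18;21m🬂[38;2;19;19;23m[48;2;17;18;21m🬂[38;2;19;19;23m[48;2;17;18;21m🬂[38;2;19;19;23m[48;2;17;18;21m🬂[0m
[38;2;16;17;20m[48;2;14;16;19m🬂[38;2;16;17;20m[48;2;14;16;19m🬂[38;2;16;17;20m[48;2;14;16;19m🬂[38;2;16;17;20m[48;2;14;16;19m🬂[38;2;16;17;20m[48;2;14;16;19m🬂[38;2;16;17;20m[48;2;14;16;19m🬂[38;2;16;17;20m[48;2;14;16;19m🬂[38;2;16;17;20m[48;2;14;16;19m🬂[38;2;16;17;20m[48;2;14;16;19m🬂[38;2;16;17;20m[48;2;14;16;19m🬂[38;2;16;17;20m[48;2;14;16;19m🬂[38;2;16;17;20m[48;2;14;16;19m🬂[0m
</frame>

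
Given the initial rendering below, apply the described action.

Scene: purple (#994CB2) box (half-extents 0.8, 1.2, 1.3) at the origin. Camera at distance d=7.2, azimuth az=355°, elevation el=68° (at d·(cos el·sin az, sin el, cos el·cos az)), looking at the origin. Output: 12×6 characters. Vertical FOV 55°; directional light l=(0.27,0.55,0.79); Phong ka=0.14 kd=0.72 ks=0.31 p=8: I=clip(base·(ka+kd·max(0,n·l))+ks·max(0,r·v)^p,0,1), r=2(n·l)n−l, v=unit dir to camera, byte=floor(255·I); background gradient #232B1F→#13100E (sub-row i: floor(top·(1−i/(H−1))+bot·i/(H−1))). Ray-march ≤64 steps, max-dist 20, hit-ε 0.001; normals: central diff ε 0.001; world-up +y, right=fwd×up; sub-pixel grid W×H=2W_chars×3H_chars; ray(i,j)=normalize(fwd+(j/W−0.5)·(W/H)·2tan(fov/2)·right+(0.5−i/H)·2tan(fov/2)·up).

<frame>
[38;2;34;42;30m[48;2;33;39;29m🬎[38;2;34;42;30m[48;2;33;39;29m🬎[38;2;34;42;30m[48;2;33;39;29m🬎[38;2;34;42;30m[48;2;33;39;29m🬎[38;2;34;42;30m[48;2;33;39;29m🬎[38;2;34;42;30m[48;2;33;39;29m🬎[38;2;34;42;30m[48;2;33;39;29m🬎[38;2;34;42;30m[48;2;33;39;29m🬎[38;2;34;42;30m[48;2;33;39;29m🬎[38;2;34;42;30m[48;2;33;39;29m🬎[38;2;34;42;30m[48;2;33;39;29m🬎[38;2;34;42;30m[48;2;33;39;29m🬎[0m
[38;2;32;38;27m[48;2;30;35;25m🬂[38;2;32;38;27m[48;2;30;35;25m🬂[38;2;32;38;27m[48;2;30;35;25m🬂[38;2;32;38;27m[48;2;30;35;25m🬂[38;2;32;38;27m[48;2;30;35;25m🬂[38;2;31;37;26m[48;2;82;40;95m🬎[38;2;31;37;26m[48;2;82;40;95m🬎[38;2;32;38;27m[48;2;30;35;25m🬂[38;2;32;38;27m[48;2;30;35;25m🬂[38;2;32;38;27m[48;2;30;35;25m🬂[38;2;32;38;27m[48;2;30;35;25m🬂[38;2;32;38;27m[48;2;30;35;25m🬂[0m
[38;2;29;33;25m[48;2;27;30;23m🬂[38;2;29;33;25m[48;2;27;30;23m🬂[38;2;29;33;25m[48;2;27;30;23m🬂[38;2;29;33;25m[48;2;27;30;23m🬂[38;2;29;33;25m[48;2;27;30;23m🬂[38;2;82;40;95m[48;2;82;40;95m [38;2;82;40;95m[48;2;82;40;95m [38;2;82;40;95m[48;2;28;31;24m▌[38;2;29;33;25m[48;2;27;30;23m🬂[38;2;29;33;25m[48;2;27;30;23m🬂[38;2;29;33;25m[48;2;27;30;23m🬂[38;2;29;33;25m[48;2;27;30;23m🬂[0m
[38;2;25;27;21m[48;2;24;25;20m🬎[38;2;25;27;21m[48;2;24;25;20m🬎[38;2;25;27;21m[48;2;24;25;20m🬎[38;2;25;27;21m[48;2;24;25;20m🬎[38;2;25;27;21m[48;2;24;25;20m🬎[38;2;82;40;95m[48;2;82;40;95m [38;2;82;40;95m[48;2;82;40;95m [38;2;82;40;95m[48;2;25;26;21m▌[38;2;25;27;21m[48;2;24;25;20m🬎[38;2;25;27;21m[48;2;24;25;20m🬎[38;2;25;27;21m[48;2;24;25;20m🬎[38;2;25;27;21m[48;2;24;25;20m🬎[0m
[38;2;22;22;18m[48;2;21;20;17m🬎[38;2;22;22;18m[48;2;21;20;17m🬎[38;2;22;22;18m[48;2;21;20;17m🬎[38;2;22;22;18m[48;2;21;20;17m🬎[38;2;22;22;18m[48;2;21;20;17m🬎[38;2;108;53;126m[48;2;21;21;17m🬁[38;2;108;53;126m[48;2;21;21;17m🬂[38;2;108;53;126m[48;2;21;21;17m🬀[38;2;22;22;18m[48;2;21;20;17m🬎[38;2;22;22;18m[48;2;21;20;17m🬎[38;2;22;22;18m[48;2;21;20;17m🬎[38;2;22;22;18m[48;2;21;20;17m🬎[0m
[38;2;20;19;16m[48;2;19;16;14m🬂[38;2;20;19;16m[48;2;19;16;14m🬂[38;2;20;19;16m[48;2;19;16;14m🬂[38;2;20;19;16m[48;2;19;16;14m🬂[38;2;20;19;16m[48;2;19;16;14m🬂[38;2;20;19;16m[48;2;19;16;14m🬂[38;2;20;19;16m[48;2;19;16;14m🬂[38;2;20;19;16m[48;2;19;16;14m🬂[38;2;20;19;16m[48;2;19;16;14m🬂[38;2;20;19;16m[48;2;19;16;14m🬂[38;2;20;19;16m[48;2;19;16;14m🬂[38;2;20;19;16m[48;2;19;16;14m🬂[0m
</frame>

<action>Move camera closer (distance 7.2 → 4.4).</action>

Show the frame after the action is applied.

<frame>
[38;2;34;42;30m[48;2;33;39;29m🬎[38;2;34;42;30m[48;2;33;39;29m🬎[38;2;34;42;30m[48;2;33;39;29m🬎[38;2;34;42;30m[48;2;33;39;29m🬎[38;2;34;42;30m[48;2;82;40;95m🬎[38;2;34;42;30m[48;2;82;40;95m🬎[38;2;34;42;30m[48;2;82;40;95m🬎[38;2;34;42;30m[48;2;82;40;95m🬎[38;2;34;42;30m[48;2;33;39;29m🬎[38;2;34;42;30m[48;2;33;39;29m🬎[38;2;34;42;30m[48;2;33;39;29m🬎[38;2;34;42;30m[48;2;33;39;29m🬎[0m
[38;2;32;38;27m[48;2;30;35;25m🬂[38;2;32;38;27m[48;2;30;35;25m🬂[38;2;32;38;27m[48;2;30;35;25m🬂[38;2;32;38;27m[48;2;30;35;25m🬂[38;2;82;40;95m[48;2;82;40;95m [38;2;82;40;95m[48;2;82;40;95m [38;2;82;40;95m[48;2;82;40;95m [38;2;82;40;95m[48;2;82;40;95m [38;2;32;38;27m[48;2;30;35;25m🬂[38;2;32;38;27m[48;2;30;35;25m🬂[38;2;32;38;27m[48;2;30;35;25m🬂[38;2;32;38;27m[48;2;30;35;25m🬂[0m
[38;2;29;33;25m[48;2;27;30;23m🬂[38;2;29;33;25m[48;2;27;30;23m🬂[38;2;29;33;25m[48;2;27;30;23m🬂[38;2;29;33;25m[48;2;27;30;23m🬂[38;2;82;40;95m[48;2;82;40;95m [38;2;82;40;95m[48;2;82;40;95m [38;2;82;40;95m[48;2;82;40;95m [38;2;82;40;95m[48;2;82;40;95m [38;2;82;40;95m[48;2;28;31;24m▌[38;2;29;33;25m[48;2;27;30;23m🬂[38;2;29;33;25m[48;2;27;30;23m🬂[38;2;29;33;25m[48;2;27;30;23m🬂[0m
[38;2;25;27;21m[48;2;24;25;20m🬎[38;2;25;27;21m[48;2;24;25;20m🬎[38;2;25;27;21m[48;2;24;25;20m🬎[38;2;25;27;21m[48;2;24;25;20m🬎[38;2;82;40;95m[48;2;82;40;95m [38;2;82;40;95m[48;2;82;40;95m [38;2;82;40;95m[48;2;82;40;95m [38;2;82;40;95m[48;2;82;40;95m [38;2;82;40;95m[48;2;25;27;21m🬲[38;2;25;27;21m[48;2;24;25;20m🬎[38;2;25;27;21m[48;2;24;25;20m🬎[38;2;25;27;21m[48;2;24;25;20m🬎[0m
[38;2;22;22;18m[48;2;21;20;17m🬎[38;2;22;22;18m[48;2;21;20;17m🬎[38;2;22;22;18m[48;2;21;20;17m🬎[38;2;22;22;18m[48;2;21;20;17m🬎[38;2;82;40;95m[48;2;108;53;126m🬝[38;2;82;40;95m[48;2;108;53;126m🬎[38;2;82;40;95m[48;2;108;53;126m🬎[38;2;82;40;95m[48;2;108;53;126m🬎[38;2;82;40;95m[48;2;21;20;17m🬎[38;2;22;22;18m[48;2;21;20;17m🬎[38;2;22;22;18m[48;2;21;20;17m🬎[38;2;22;22;18m[48;2;21;20;17m🬎[0m
[38;2;20;19;16m[48;2;19;16;14m🬂[38;2;20;19;16m[48;2;19;16;14m🬂[38;2;20;19;16m[48;2;19;16;14m🬂[38;2;20;19;16m[48;2;19;16;14m🬂[38;2;20;19;16m[48;2;19;16;14m🬂[38;2;20;19;16m[48;2;19;16;14m🬂[38;2;20;19;16m[48;2;19;16;14m🬂[38;2;20;19;16m[48;2;19;16;14m🬂[38;2;20;19;16m[48;2;19;16;14m🬂[38;2;20;19;16m[48;2;19;16;14m🬂[38;2;20;19;16m[48;2;19;16;14m🬂[38;2;20;19;16m[48;2;19;16;14m🬂[0m
</frame>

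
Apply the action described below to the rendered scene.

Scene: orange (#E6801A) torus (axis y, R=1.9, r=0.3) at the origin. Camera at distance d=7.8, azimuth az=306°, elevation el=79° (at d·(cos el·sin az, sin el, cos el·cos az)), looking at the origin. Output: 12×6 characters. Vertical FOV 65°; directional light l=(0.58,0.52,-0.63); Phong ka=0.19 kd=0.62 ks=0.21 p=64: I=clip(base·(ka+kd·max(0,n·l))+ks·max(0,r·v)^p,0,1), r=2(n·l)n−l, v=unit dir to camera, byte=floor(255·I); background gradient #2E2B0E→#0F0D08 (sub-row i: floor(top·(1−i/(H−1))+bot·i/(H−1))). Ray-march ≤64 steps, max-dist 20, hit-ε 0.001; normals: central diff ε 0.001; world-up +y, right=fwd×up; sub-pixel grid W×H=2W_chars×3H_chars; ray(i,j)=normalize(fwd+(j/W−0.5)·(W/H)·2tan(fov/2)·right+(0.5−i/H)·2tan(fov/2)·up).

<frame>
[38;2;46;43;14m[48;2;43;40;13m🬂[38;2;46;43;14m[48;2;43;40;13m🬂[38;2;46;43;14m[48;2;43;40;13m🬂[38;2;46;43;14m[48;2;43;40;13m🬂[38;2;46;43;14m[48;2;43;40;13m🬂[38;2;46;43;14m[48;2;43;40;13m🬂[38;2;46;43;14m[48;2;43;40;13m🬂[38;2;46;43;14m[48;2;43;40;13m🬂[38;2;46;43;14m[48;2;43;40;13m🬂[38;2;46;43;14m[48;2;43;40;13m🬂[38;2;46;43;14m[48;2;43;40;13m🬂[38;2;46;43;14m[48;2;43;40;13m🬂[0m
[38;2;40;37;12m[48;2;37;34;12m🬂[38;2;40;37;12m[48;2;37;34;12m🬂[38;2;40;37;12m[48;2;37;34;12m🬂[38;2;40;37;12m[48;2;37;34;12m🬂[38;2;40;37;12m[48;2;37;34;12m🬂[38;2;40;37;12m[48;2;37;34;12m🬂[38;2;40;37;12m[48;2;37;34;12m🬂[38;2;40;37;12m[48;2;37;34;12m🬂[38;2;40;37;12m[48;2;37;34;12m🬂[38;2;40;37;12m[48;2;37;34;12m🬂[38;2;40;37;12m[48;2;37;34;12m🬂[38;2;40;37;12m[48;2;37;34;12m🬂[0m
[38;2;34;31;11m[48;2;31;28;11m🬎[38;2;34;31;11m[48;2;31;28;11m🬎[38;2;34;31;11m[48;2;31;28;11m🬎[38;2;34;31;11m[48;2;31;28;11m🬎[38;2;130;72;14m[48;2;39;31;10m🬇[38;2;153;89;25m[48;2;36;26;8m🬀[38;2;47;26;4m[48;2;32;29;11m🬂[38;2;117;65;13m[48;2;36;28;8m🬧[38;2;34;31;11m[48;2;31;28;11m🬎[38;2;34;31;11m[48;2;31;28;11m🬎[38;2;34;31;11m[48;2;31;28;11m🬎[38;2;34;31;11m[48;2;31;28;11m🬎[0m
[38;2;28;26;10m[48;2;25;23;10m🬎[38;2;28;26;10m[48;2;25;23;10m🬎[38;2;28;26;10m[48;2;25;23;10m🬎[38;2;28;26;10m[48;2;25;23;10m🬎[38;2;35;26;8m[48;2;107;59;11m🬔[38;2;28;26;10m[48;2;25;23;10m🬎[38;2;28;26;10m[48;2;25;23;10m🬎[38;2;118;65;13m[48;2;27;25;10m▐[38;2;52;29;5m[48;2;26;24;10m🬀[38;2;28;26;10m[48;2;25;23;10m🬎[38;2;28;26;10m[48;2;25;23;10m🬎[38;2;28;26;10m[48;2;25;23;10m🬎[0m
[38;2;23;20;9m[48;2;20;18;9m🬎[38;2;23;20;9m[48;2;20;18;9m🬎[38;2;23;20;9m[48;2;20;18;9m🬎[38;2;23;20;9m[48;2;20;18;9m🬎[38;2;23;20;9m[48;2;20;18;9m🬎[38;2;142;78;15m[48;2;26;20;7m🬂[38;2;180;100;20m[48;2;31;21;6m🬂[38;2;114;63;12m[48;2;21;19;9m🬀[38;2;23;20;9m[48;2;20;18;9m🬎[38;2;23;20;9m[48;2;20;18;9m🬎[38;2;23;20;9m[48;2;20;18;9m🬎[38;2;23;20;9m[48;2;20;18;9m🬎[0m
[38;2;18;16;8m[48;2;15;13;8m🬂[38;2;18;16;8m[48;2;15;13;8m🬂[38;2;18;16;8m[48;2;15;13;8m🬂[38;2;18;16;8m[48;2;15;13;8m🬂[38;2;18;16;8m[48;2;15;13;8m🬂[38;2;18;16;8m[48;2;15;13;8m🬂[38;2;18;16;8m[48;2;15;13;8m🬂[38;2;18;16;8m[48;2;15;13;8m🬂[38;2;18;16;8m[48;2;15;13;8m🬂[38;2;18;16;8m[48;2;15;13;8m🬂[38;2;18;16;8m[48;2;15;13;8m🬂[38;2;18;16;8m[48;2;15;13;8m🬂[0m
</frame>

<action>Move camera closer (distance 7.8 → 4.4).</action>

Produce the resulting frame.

<frame>
[38;2;46;43;14m[48;2;43;40;13m🬂[38;2;46;43;14m[48;2;43;40;13m🬂[38;2;46;43;14m[48;2;43;40;13m🬂[38;2;46;43;14m[48;2;43;40;13m🬂[38;2;46;43;14m[48;2;43;40;13m🬂[38;2;46;43;14m[48;2;43;40;13m🬂[38;2;46;43;14m[48;2;43;40;13m🬂[38;2;46;43;14m[48;2;43;40;13m🬂[38;2;46;43;14m[48;2;43;40;13m🬂[38;2;46;43;14m[48;2;43;40;13m🬂[38;2;46;43;14m[48;2;43;40;13m🬂[38;2;46;43;14m[48;2;43;40;13m🬂[0m
[38;2;40;37;12m[48;2;37;34;12m🬂[38;2;40;37;12m[48;2;37;34;12m🬂[38;2;40;37;12m[48;2;37;34;12m🬂[38;2;38;35;12m[48;2;130;72;14m🬝[38;2;144;81;18m[48;2;49;33;8m🬃[38;2;146;87;27m[48;2;39;29;8m🬂[38;2;111;62;12m[48;2;39;29;8m🬂[38;2;144;80;16m[48;2;49;33;8m🬀[38;2;130;72;14m[48;2;46;36;10m🬢[38;2;40;37;12m[48;2;37;34;12m🬂[38;2;40;37;12m[48;2;37;34;12m🬂[38;2;40;37;12m[48;2;37;34;12m🬂[0m
[38;2;34;31;11m[48;2;31;28;11m🬎[38;2;34;31;11m[48;2;31;28;11m🬎[38;2;33;30;11m[48;2;121;67;13m🬝[38;2;116;64;13m[48;2;52;29;5m▌[38;2;43;24;4m[48;2;32;29;11m🬀[38;2;34;31;11m[48;2;31;28;11m🬎[38;2;34;31;11m[48;2;31;28;11m🬎[38;2;34;31;11m[48;2;31;28;11m🬎[38;2;79;43;8m[48;2;39;27;7m🬉[38;2;109;60;12m[48;2;34;31;11m🬲[38;2;34;31;11m[48;2;31;28;11m🬎[38;2;34;31;11m[48;2;31;28;11m🬎[0m
[38;2;28;26;10m[48;2;25;23;10m🬎[38;2;28;26;10m[48;2;25;23;10m🬎[38;2;104;58;11m[48;2;27;25;10m▐[38;2;28;26;10m[48;2;103;57;11m🬉[38;2;28;26;10m[48;2;25;23;10m🬎[38;2;28;26;10m[48;2;25;23;10m🬎[38;2;28;26;10m[48;2;25;23;10m🬎[38;2;28;26;10m[48;2;25;23;10m🬎[38;2;27;25;10m[48;2;129;72;14m🬝[38;2;119;66;13m[48;2;69;38;7m🬕[38;2;28;26;10m[48;2;25;23;10m🬎[38;2;28;26;10m[48;2;25;23;10m🬎[0m
[38;2;23;20;9m[48;2;20;18;9m🬎[38;2;23;20;9m[48;2;20;18;9m🬎[38;2;23;20;9m[48;2;20;18;9m🬎[38;2;111;61;12m[48;2;20;18;9m🬬[38;2;23;20;9m[48;2;147;81;16m🬊[38;2;137;76;15m[48;2;22;20;9m🬏[38;2;23;20;9m[48;2;20;18;9m🬎[38;2;23;20;9m[48;2;166;92;18m🬎[38;2;55;34;9m[48;2;154;85;17m🬟[38;2;117;65;13m[48;2;30;23;8m🬀[38;2;23;20;9m[48;2;20;18;9m🬎[38;2;23;20;9m[48;2;20;18;9m🬎[0m
[38;2;18;16;8m[48;2;15;13;8m🬂[38;2;18;16;8m[48;2;15;13;8m🬂[38;2;18;16;8m[48;2;15;13;8m🬂[38;2;18;16;8m[48;2;15;13;8m🬂[38;2;102;56;11m[48;2;22;16;7m🬂[38;2;164;92;20m[48;2;47;28;8m🬂[38;2;207;128;51m[48;2;54;32;9m🬂[38;2;143;79;16m[48;2;33;21;6m🬂[38;2;70;39;7m[48;2;16;14;8m🬀[38;2;18;16;8m[48;2;15;13;8m🬂[38;2;18;16;8m[48;2;15;13;8m🬂[38;2;18;16;8m[48;2;15;13;8m🬂[0m
</frame>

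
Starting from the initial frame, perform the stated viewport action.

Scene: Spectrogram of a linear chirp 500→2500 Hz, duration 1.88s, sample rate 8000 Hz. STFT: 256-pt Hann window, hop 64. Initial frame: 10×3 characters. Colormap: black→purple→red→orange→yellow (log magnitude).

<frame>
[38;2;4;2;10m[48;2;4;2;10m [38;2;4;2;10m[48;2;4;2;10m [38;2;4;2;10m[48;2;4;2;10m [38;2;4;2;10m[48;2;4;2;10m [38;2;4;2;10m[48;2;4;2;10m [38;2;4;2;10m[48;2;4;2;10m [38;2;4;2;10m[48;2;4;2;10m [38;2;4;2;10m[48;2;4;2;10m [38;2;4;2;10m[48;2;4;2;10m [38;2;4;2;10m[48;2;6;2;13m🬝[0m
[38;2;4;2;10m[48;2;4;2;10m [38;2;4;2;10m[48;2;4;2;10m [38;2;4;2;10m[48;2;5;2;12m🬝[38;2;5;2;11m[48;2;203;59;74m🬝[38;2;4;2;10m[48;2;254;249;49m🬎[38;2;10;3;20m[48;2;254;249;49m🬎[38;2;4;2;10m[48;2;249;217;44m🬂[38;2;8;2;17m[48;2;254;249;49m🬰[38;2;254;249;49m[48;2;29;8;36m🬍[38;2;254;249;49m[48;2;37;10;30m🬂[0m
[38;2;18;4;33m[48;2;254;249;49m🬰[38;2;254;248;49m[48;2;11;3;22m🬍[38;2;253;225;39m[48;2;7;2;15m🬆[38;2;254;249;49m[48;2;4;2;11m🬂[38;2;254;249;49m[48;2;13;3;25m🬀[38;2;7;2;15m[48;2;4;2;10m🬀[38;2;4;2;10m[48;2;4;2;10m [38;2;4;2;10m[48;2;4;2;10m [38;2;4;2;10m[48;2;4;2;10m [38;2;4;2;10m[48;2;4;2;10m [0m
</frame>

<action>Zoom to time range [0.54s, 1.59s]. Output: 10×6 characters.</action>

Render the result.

<frame>
[38;2;4;2;10m[48;2;4;2;10m [38;2;4;2;10m[48;2;4;2;10m [38;2;4;2;10m[48;2;4;2;10m [38;2;4;2;10m[48;2;4;2;10m [38;2;4;2;10m[48;2;4;2;10m [38;2;4;2;10m[48;2;4;2;10m [38;2;4;2;10m[48;2;4;2;10m [38;2;4;2;10m[48;2;4;2;10m [38;2;4;2;10m[48;2;4;2;10m [38;2;4;2;10m[48;2;4;2;10m [0m
[38;2;4;2;10m[48;2;4;2;10m [38;2;4;2;10m[48;2;4;2;10m [38;2;4;2;10m[48;2;4;2;10m [38;2;4;2;10m[48;2;4;2;10m [38;2;4;2;10m[48;2;4;2;10m [38;2;4;2;10m[48;2;4;2;10m [38;2;4;2;10m[48;2;4;2;10m [38;2;4;2;10m[48;2;4;2;10m [38;2;4;2;10m[48;2;4;2;10m [38;2;4;2;10m[48;2;4;2;10m [0m
[38;2;4;2;10m[48;2;4;2;10m [38;2;4;2;10m[48;2;4;2;10m [38;2;4;2;10m[48;2;4;2;10m [38;2;4;2;10m[48;2;4;2;10m [38;2;4;2;10m[48;2;4;2;10m [38;2;4;2;10m[48;2;5;2;12m🬝[38;2;4;2;10m[48;2;9;3;19m🬝[38;2;8;2;17m[48;2;153;39;83m🬝[38;2;5;2;11m[48;2;254;248;48m🬎[38;2;14;4;28m[48;2;254;249;49m🬎[0m
[38;2;4;2;10m[48;2;9;3;19m🬝[38;2;8;2;18m[48;2;220;92;51m🬝[38;2;5;2;13m[48;2;254;249;49m🬎[38;2;56;14;37m[48;2;254;249;49m🬎[38;2;7;2;16m[48;2;247;214;46m🬂[38;2;238;187;56m[48;2;20;5;38m🬍[38;2;252;224;39m[48;2;6;2;13m🬎[38;2;254;249;49m[48;2;11;3;23m🬂[38;2;252;214;35m[48;2;5;2;11m🬂[38;2;26;6;47m[48;2;5;2;13m🬀[0m
[38;2;244;208;50m[48;2;5;2;12m🬎[38;2;254;249;49m[48;2;10;3;21m🬂[38;2;246;188;37m[48;2;4;2;11m🬂[38;2;26;6;47m[48;2;5;2;12m🬀[38;2;7;2;15m[48;2;4;2;10m🬀[38;2;4;2;11m[48;2;4;2;10m🬀[38;2;4;2;10m[48;2;4;2;10m [38;2;4;2;10m[48;2;4;2;10m [38;2;4;2;10m[48;2;4;2;10m [38;2;4;2;10m[48;2;4;2;10m [0m
[38;2;4;2;10m[48;2;4;2;10m [38;2;4;2;10m[48;2;4;2;10m [38;2;4;2;10m[48;2;4;2;10m [38;2;4;2;10m[48;2;4;2;10m [38;2;4;2;10m[48;2;4;2;10m [38;2;4;2;10m[48;2;4;2;10m [38;2;4;2;10m[48;2;4;2;10m [38;2;4;2;10m[48;2;4;2;10m [38;2;4;2;10m[48;2;4;2;10m [38;2;4;2;10m[48;2;4;2;10m [0m
</frame>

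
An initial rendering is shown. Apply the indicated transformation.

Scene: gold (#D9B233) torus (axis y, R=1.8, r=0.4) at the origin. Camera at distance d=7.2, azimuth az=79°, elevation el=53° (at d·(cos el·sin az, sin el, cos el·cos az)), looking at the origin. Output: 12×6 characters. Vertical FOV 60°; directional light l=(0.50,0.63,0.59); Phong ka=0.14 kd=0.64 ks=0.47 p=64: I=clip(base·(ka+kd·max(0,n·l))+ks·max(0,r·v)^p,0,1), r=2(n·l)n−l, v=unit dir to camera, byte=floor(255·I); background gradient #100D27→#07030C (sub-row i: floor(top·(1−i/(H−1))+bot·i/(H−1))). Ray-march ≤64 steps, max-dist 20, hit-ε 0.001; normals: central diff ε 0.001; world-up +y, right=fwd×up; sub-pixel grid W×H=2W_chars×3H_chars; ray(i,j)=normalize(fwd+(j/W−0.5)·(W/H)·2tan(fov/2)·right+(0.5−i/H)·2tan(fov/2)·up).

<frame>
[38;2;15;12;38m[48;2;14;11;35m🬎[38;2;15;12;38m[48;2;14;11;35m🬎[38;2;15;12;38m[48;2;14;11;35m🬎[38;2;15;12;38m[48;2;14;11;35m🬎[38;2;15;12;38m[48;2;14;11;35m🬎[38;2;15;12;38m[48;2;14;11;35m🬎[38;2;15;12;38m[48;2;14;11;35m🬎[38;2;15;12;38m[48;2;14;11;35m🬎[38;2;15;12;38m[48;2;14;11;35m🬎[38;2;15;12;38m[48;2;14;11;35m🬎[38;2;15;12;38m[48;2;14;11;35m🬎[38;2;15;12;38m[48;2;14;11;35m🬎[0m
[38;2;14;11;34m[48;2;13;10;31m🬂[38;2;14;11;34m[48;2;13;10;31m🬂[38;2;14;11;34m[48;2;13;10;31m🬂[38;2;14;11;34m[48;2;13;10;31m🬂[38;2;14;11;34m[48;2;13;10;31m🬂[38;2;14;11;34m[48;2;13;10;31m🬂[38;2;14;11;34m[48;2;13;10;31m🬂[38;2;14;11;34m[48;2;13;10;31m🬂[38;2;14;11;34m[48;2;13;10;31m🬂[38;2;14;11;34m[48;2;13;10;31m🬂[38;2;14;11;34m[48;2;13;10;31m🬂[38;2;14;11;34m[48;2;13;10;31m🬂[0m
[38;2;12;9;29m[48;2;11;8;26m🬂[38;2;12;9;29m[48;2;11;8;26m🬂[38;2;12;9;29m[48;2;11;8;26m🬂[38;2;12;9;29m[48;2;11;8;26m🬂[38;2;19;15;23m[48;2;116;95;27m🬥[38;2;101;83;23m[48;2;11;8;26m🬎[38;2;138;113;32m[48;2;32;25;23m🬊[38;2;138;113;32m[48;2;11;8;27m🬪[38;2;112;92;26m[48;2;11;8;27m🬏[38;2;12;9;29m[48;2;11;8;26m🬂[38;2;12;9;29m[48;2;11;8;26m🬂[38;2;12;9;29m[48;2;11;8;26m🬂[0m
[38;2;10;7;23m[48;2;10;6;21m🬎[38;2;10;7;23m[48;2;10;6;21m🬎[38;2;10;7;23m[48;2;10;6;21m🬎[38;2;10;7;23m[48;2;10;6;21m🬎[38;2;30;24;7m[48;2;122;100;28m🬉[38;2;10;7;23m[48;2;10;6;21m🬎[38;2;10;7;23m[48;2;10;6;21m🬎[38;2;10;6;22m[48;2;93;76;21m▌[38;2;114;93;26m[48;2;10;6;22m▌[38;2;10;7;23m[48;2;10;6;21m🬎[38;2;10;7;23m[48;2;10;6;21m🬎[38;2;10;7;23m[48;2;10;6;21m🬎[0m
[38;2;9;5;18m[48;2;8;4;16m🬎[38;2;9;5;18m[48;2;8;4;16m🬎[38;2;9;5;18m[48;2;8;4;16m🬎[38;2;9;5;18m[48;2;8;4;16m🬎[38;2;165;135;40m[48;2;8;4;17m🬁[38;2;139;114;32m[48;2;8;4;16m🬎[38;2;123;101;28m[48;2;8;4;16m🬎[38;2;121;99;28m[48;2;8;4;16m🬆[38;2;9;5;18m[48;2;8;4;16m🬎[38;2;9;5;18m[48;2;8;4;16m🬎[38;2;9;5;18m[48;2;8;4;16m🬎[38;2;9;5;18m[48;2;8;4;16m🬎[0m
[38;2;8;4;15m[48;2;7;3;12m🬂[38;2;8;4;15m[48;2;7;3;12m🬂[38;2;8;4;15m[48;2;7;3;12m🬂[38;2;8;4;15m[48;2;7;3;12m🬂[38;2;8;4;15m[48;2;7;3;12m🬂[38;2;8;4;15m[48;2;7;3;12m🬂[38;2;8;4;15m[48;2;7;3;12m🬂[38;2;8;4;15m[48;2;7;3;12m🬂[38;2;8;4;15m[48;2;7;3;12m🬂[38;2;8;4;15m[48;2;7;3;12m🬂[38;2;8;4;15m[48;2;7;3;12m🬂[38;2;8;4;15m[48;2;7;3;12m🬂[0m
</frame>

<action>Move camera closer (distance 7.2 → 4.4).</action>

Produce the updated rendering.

<frame>
[38;2;15;12;38m[48;2;14;11;35m🬎[38;2;15;12;38m[48;2;14;11;35m🬎[38;2;15;12;38m[48;2;14;11;35m🬎[38;2;15;12;38m[48;2;14;11;35m🬎[38;2;15;12;38m[48;2;14;11;35m🬎[38;2;15;12;38m[48;2;14;11;35m🬎[38;2;15;12;38m[48;2;14;11;35m🬎[38;2;15;12;38m[48;2;14;11;35m🬎[38;2;15;12;38m[48;2;14;11;35m🬎[38;2;15;12;38m[48;2;14;11;35m🬎[38;2;15;12;38m[48;2;14;11;35m🬎[38;2;15;12;38m[48;2;14;11;35m🬎[0m
[38;2;14;11;34m[48;2;13;10;31m🬂[38;2;14;11;34m[48;2;13;10;31m🬂[38;2;14;11;34m[48;2;13;10;31m🬂[38;2;14;11;34m[48;2;13;10;31m🬂[38;2;13;10;33m[48;2;119;98;27m🬎[38;2;14;11;34m[48;2;120;99;27m🬂[38;2;14;11;34m[48;2;140;116;35m🬂[38;2;32;26;30m[48;2;167;138;44m🬎[38;2;13;10;32m[48;2;127;104;29m🬬[38;2;14;11;34m[48;2;13;10;31m🬂[38;2;14;11;34m[48;2;13;10;31m🬂[38;2;14;11;34m[48;2;13;10;31m🬂[0m
[38;2;12;9;29m[48;2;11;8;26m🬂[38;2;12;9;29m[48;2;11;8;26m🬂[38;2;125;102;29m[48;2;11;8;27m🬦[38;2;102;83;23m[48;2;49;39;11m🬕[38;2;85;70;19m[48;2;16;12;21m🬂[38;2;69;56;16m[48;2;11;8;26m🬂[38;2;79;65;18m[48;2;11;8;26m🬂[38;2;149;122;35m[48;2;11;8;26m🬂[38;2;149;122;34m[48;2;11;8;26m🬬[38;2;43;35;18m[48;2;128;105;29m🬊[38;2;12;9;29m[48;2;11;8;26m🬂[38;2;12;9;29m[48;2;11;8;26m🬂[0m
[38;2;10;7;23m[48;2;10;6;21m🬎[38;2;10;7;23m[48;2;10;6;21m🬎[38;2;115;94;26m[48;2;151;123;35m▐[38;2;23;18;12m[48;2;54;44;12m▐[38;2;10;7;23m[48;2;10;6;21m🬎[38;2;10;7;23m[48;2;10;6;21m🬎[38;2;10;7;23m[48;2;10;6;21m🬎[38;2;10;7;23m[48;2;10;6;21m🬎[38;2;90;73;21m[48;2;10;6;22m🬠[38;2;132;108;31m[48;2;118;97;27m🬀[38;2;68;56;16m[48;2;10;6;22m▌[38;2;10;7;23m[48;2;10;6;21m🬎[0m
[38;2;9;5;18m[48;2;8;4;16m🬎[38;2;9;5;18m[48;2;8;4;16m🬎[38;2;8;4;17m[48;2;157;129;36m🬓[38;2;63;51;14m[48;2;128;105;29m🬉[38;2;17;12;16m[48;2;92;76;21m🬎[38;2;9;5;18m[48;2;47;38;11m🬎[38;2;9;5;18m[48;2;43;35;9m🬎[38;2;9;5;18m[48;2;84;69;19m🬎[38;2;9;5;19m[48;2;103;85;24m🬀[38;2;115;94;26m[48;2;94;77;22m🬝[38;2;73;59;17m[48;2;8;4;17m🬀[38;2;9;5;18m[48;2;8;4;16m🬎[0m
[38;2;8;4;15m[48;2;7;3;12m🬂[38;2;8;4;15m[48;2;7;3;12m🬂[38;2;8;4;15m[48;2;7;3;12m🬂[38;2;167;137;41m[48;2;7;3;12m🬊[38;2;147;120;34m[48;2;228;199;108m🬴[38;2;113;93;26m[48;2;154;127;38m🬂[38;2;109;89;25m[48;2;144;118;33m🬂[38;2;122;100;28m[48;2;137;113;32m🬡[38;2;117;96;27m[48;2;7;3;12m🬝[38;2;109;89;25m[48;2;7;3;13m🬀[38;2;8;4;15m[48;2;7;3;12m🬂[38;2;8;4;15m[48;2;7;3;12m🬂[0m
</frame>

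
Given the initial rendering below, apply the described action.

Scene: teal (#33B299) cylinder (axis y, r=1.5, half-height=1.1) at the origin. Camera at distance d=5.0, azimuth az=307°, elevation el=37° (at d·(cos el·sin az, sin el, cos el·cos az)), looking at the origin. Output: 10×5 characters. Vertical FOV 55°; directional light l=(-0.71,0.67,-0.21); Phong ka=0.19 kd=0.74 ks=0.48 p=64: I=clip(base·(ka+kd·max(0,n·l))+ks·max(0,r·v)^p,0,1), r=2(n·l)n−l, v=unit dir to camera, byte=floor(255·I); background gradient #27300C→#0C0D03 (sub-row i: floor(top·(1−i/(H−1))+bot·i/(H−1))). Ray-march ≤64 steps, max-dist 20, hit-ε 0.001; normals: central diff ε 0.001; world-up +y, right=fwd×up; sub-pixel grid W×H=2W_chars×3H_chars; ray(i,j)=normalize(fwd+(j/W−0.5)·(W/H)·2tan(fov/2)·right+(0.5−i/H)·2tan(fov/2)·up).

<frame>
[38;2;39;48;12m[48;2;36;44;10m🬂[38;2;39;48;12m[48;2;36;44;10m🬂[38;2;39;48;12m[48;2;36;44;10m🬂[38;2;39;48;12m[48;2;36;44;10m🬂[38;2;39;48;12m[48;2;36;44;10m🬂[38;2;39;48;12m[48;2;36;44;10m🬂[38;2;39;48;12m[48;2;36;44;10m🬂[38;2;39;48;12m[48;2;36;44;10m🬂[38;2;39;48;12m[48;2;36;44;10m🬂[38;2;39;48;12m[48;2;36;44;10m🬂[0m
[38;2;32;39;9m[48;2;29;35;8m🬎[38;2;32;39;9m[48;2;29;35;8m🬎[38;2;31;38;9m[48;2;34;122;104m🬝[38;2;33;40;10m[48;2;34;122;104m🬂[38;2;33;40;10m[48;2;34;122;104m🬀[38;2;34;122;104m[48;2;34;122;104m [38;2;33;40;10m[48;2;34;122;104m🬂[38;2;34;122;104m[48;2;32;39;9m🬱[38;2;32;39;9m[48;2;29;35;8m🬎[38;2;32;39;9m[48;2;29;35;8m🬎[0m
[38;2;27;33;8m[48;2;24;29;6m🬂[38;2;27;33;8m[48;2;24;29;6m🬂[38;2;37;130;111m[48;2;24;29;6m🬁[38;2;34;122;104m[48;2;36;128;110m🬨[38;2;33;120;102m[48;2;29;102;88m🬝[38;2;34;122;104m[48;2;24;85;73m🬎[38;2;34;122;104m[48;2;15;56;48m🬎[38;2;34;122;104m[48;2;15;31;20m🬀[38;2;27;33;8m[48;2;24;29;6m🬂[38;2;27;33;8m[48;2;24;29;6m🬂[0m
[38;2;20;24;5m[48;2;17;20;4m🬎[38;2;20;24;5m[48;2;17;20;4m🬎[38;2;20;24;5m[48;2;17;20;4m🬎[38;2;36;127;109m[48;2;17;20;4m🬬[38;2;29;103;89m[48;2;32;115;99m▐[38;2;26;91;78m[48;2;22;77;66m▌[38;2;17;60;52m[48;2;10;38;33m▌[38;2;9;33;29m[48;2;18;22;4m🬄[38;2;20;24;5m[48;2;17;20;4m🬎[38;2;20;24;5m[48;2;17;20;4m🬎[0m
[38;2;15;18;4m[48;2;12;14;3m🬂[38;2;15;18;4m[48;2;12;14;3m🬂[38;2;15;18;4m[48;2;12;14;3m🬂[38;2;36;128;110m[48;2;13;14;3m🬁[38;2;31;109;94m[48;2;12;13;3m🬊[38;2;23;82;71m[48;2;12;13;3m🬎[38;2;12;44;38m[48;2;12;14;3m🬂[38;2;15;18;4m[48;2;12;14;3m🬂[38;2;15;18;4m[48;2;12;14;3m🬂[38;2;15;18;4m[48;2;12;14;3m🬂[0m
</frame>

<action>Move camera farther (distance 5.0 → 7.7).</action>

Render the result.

<frame>
[38;2;39;48;12m[48;2;36;44;10m🬂[38;2;39;48;12m[48;2;36;44;10m🬂[38;2;39;48;12m[48;2;36;44;10m🬂[38;2;39;48;12m[48;2;36;44;10m🬂[38;2;39;48;12m[48;2;36;44;10m🬂[38;2;39;48;12m[48;2;36;44;10m🬂[38;2;39;48;12m[48;2;36;44;10m🬂[38;2;39;48;12m[48;2;36;44;10m🬂[38;2;39;48;12m[48;2;36;44;10m🬂[38;2;39;48;12m[48;2;36;44;10m🬂[0m
[38;2;32;39;9m[48;2;29;35;8m🬎[38;2;32;39;9m[48;2;29;35;8m🬎[38;2;32;39;9m[48;2;29;35;8m🬎[38;2;32;39;9m[48;2;29;35;8m🬎[38;2;32;39;9m[48;2;34;122;104m🬎[38;2;32;39;9m[48;2;34;122;104m🬎[38;2;34;122;104m[48;2;31;38;9m🬏[38;2;32;39;9m[48;2;29;35;8m🬎[38;2;32;39;9m[48;2;29;35;8m🬎[38;2;32;39;9m[48;2;29;35;8m🬎[0m
[38;2;27;33;8m[48;2;24;29;6m🬂[38;2;27;33;8m[48;2;24;29;6m🬂[38;2;27;33;8m[48;2;24;29;6m🬂[38;2;34;122;104m[48;2;24;29;6m🬁[38;2;34;122;105m[48;2;31;111;95m🬝[38;2;34;122;104m[48;2;22;79;68m🬎[38;2;34;122;104m[48;2;19;30;14m🬆[38;2;27;33;8m[48;2;24;29;6m🬂[38;2;27;33;8m[48;2;24;29;6m🬂[38;2;27;33;8m[48;2;24;29;6m🬂[0m
[38;2;20;24;5m[48;2;17;20;4m🬎[38;2;20;24;5m[48;2;17;20;4m🬎[38;2;20;24;5m[48;2;17;20;4m🬎[38;2;20;24;5m[48;2;17;20;4m🬎[38;2;34;120;103m[48;2;17;20;4m🬎[38;2;22;80;69m[48;2;17;20;4m🬝[38;2;9;33;29m[48;2;18;22;4m🬄[38;2;20;24;5m[48;2;17;20;4m🬎[38;2;20;24;5m[48;2;17;20;4m🬎[38;2;20;24;5m[48;2;17;20;4m🬎[0m
[38;2;15;18;4m[48;2;12;14;3m🬂[38;2;15;18;4m[48;2;12;14;3m🬂[38;2;15;18;4m[48;2;12;14;3m🬂[38;2;15;18;4m[48;2;12;14;3m🬂[38;2;15;18;4m[48;2;12;14;3m🬂[38;2;15;18;4m[48;2;12;14;3m🬂[38;2;15;18;4m[48;2;12;14;3m🬂[38;2;15;18;4m[48;2;12;14;3m🬂[38;2;15;18;4m[48;2;12;14;3m🬂[38;2;15;18;4m[48;2;12;14;3m🬂[0m
</frame>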